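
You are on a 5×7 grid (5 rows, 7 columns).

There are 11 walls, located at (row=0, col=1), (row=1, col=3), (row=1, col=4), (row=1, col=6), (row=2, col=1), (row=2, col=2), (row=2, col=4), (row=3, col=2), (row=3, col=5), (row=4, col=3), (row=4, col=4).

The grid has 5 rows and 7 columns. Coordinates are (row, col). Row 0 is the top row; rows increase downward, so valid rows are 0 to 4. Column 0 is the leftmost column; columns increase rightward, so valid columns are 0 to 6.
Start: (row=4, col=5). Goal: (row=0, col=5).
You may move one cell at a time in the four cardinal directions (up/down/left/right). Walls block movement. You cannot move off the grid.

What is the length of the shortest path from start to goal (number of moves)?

Answer: Shortest path length: 6

Derivation:
BFS from (row=4, col=5) until reaching (row=0, col=5):
  Distance 0: (row=4, col=5)
  Distance 1: (row=4, col=6)
  Distance 2: (row=3, col=6)
  Distance 3: (row=2, col=6)
  Distance 4: (row=2, col=5)
  Distance 5: (row=1, col=5)
  Distance 6: (row=0, col=5)  <- goal reached here
One shortest path (6 moves): (row=4, col=5) -> (row=4, col=6) -> (row=3, col=6) -> (row=2, col=6) -> (row=2, col=5) -> (row=1, col=5) -> (row=0, col=5)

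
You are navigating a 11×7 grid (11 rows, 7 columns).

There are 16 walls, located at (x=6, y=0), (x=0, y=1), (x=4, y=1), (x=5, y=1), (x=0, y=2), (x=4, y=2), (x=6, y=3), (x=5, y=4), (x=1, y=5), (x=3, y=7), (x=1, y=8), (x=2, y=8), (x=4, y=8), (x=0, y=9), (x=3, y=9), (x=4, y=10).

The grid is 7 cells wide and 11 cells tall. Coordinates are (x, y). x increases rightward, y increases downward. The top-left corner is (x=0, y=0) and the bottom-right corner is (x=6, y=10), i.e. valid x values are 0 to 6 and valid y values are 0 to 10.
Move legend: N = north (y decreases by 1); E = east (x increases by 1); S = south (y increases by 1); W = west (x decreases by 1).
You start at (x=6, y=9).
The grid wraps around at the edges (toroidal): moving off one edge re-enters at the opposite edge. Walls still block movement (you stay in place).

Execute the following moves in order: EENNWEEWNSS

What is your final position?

Start: (x=6, y=9)
  E (east): blocked, stay at (x=6, y=9)
  E (east): blocked, stay at (x=6, y=9)
  N (north): (x=6, y=9) -> (x=6, y=8)
  N (north): (x=6, y=8) -> (x=6, y=7)
  W (west): (x=6, y=7) -> (x=5, y=7)
  E (east): (x=5, y=7) -> (x=6, y=7)
  E (east): (x=6, y=7) -> (x=0, y=7)
  W (west): (x=0, y=7) -> (x=6, y=7)
  N (north): (x=6, y=7) -> (x=6, y=6)
  S (south): (x=6, y=6) -> (x=6, y=7)
  S (south): (x=6, y=7) -> (x=6, y=8)
Final: (x=6, y=8)

Answer: Final position: (x=6, y=8)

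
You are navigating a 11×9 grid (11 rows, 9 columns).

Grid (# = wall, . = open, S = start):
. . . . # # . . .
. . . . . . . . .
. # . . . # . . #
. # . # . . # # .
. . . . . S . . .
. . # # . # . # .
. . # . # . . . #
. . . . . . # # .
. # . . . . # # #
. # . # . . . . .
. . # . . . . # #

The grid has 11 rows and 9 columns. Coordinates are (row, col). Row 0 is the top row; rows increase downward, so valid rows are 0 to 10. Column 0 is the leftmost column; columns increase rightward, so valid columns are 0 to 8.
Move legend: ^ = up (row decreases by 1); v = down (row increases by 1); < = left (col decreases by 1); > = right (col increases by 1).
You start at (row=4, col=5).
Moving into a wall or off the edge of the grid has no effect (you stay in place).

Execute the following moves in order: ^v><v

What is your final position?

Answer: Final position: (row=4, col=5)

Derivation:
Start: (row=4, col=5)
  ^ (up): (row=4, col=5) -> (row=3, col=5)
  v (down): (row=3, col=5) -> (row=4, col=5)
  > (right): (row=4, col=5) -> (row=4, col=6)
  < (left): (row=4, col=6) -> (row=4, col=5)
  v (down): blocked, stay at (row=4, col=5)
Final: (row=4, col=5)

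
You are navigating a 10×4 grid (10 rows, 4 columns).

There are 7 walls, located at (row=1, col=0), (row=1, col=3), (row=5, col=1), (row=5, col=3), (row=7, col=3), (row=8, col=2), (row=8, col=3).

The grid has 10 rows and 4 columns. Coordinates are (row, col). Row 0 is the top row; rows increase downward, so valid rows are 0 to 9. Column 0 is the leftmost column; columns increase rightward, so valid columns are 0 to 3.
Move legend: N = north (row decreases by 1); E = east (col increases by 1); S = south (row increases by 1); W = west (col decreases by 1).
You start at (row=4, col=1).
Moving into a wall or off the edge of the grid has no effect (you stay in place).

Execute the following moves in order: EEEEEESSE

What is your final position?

Answer: Final position: (row=4, col=3)

Derivation:
Start: (row=4, col=1)
  E (east): (row=4, col=1) -> (row=4, col=2)
  E (east): (row=4, col=2) -> (row=4, col=3)
  [×4]E (east): blocked, stay at (row=4, col=3)
  S (south): blocked, stay at (row=4, col=3)
  S (south): blocked, stay at (row=4, col=3)
  E (east): blocked, stay at (row=4, col=3)
Final: (row=4, col=3)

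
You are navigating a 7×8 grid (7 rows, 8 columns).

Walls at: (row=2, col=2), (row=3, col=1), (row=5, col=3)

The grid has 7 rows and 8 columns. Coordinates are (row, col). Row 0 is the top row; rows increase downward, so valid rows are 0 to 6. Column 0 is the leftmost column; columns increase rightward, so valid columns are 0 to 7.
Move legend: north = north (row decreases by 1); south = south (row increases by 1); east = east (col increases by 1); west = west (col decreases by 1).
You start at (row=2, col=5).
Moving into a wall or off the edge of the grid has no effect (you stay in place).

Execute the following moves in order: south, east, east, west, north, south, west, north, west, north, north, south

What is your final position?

Answer: Final position: (row=1, col=4)

Derivation:
Start: (row=2, col=5)
  south (south): (row=2, col=5) -> (row=3, col=5)
  east (east): (row=3, col=5) -> (row=3, col=6)
  east (east): (row=3, col=6) -> (row=3, col=7)
  west (west): (row=3, col=7) -> (row=3, col=6)
  north (north): (row=3, col=6) -> (row=2, col=6)
  south (south): (row=2, col=6) -> (row=3, col=6)
  west (west): (row=3, col=6) -> (row=3, col=5)
  north (north): (row=3, col=5) -> (row=2, col=5)
  west (west): (row=2, col=5) -> (row=2, col=4)
  north (north): (row=2, col=4) -> (row=1, col=4)
  north (north): (row=1, col=4) -> (row=0, col=4)
  south (south): (row=0, col=4) -> (row=1, col=4)
Final: (row=1, col=4)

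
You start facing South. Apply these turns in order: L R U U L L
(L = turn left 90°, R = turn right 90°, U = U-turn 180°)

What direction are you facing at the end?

Start: South
  L (left (90° counter-clockwise)) -> East
  R (right (90° clockwise)) -> South
  U (U-turn (180°)) -> North
  U (U-turn (180°)) -> South
  L (left (90° counter-clockwise)) -> East
  L (left (90° counter-clockwise)) -> North
Final: North

Answer: Final heading: North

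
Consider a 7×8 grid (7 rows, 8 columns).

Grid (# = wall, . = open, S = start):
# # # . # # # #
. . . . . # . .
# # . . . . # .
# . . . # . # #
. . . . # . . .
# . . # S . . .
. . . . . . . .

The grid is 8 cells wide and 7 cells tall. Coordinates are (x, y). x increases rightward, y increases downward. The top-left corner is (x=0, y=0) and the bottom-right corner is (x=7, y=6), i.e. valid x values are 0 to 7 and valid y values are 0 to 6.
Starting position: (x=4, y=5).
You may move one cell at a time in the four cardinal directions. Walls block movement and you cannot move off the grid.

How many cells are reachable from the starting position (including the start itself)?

Answer: Reachable cells: 35

Derivation:
BFS flood-fill from (x=4, y=5):
  Distance 0: (x=4, y=5)
  Distance 1: (x=5, y=5), (x=4, y=6)
  Distance 2: (x=5, y=4), (x=6, y=5), (x=3, y=6), (x=5, y=6)
  Distance 3: (x=5, y=3), (x=6, y=4), (x=7, y=5), (x=2, y=6), (x=6, y=6)
  Distance 4: (x=5, y=2), (x=7, y=4), (x=2, y=5), (x=1, y=6), (x=7, y=6)
  Distance 5: (x=4, y=2), (x=2, y=4), (x=1, y=5), (x=0, y=6)
  Distance 6: (x=4, y=1), (x=3, y=2), (x=2, y=3), (x=1, y=4), (x=3, y=4)
  Distance 7: (x=3, y=1), (x=2, y=2), (x=1, y=3), (x=3, y=3), (x=0, y=4)
  Distance 8: (x=3, y=0), (x=2, y=1)
  Distance 9: (x=1, y=1)
  Distance 10: (x=0, y=1)
Total reachable: 35 (grid has 38 open cells total)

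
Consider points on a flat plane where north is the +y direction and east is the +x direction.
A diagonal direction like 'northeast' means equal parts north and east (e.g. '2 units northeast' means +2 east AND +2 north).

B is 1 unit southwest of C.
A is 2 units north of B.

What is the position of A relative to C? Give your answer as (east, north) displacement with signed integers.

Place C at the origin (east=0, north=0).
  B is 1 unit southwest of C: delta (east=-1, north=-1); B at (east=-1, north=-1).
  A is 2 units north of B: delta (east=+0, north=+2); A at (east=-1, north=1).
Therefore A relative to C: (east=-1, north=1).

Answer: A is at (east=-1, north=1) relative to C.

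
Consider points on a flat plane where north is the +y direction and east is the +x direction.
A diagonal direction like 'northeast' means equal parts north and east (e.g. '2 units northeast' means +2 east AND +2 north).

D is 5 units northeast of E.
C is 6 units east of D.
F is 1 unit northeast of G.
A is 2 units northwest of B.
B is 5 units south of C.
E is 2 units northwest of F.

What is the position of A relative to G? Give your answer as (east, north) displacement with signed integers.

Answer: A is at (east=8, north=5) relative to G.

Derivation:
Place G at the origin (east=0, north=0).
  F is 1 unit northeast of G: delta (east=+1, north=+1); F at (east=1, north=1).
  E is 2 units northwest of F: delta (east=-2, north=+2); E at (east=-1, north=3).
  D is 5 units northeast of E: delta (east=+5, north=+5); D at (east=4, north=8).
  C is 6 units east of D: delta (east=+6, north=+0); C at (east=10, north=8).
  B is 5 units south of C: delta (east=+0, north=-5); B at (east=10, north=3).
  A is 2 units northwest of B: delta (east=-2, north=+2); A at (east=8, north=5).
Therefore A relative to G: (east=8, north=5).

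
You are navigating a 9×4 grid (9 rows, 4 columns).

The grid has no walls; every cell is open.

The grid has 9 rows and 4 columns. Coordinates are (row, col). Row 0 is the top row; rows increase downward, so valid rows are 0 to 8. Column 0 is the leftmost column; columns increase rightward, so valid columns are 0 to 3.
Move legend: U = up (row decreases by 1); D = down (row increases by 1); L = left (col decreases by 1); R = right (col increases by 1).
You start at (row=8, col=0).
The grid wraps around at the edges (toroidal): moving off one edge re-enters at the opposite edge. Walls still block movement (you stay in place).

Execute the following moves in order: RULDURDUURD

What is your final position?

Answer: Final position: (row=7, col=2)

Derivation:
Start: (row=8, col=0)
  R (right): (row=8, col=0) -> (row=8, col=1)
  U (up): (row=8, col=1) -> (row=7, col=1)
  L (left): (row=7, col=1) -> (row=7, col=0)
  D (down): (row=7, col=0) -> (row=8, col=0)
  U (up): (row=8, col=0) -> (row=7, col=0)
  R (right): (row=7, col=0) -> (row=7, col=1)
  D (down): (row=7, col=1) -> (row=8, col=1)
  U (up): (row=8, col=1) -> (row=7, col=1)
  U (up): (row=7, col=1) -> (row=6, col=1)
  R (right): (row=6, col=1) -> (row=6, col=2)
  D (down): (row=6, col=2) -> (row=7, col=2)
Final: (row=7, col=2)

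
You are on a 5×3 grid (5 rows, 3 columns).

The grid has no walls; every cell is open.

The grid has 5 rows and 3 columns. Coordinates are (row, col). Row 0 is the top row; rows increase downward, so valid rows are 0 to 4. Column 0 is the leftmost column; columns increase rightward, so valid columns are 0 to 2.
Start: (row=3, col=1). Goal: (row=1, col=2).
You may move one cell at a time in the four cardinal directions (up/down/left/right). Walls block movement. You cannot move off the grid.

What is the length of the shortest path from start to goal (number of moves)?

Answer: Shortest path length: 3

Derivation:
BFS from (row=3, col=1) until reaching (row=1, col=2):
  Distance 0: (row=3, col=1)
  Distance 1: (row=2, col=1), (row=3, col=0), (row=3, col=2), (row=4, col=1)
  Distance 2: (row=1, col=1), (row=2, col=0), (row=2, col=2), (row=4, col=0), (row=4, col=2)
  Distance 3: (row=0, col=1), (row=1, col=0), (row=1, col=2)  <- goal reached here
One shortest path (3 moves): (row=3, col=1) -> (row=3, col=2) -> (row=2, col=2) -> (row=1, col=2)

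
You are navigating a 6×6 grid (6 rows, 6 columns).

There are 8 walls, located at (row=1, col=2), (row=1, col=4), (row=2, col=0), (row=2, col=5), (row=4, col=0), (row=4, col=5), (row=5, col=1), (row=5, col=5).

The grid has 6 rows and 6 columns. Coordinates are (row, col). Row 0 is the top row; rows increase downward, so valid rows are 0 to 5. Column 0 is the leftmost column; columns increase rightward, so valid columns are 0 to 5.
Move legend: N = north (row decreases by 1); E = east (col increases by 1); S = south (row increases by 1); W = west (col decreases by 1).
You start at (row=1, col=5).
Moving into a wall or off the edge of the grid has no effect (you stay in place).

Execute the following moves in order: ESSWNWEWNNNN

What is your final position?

Answer: Final position: (row=0, col=4)

Derivation:
Start: (row=1, col=5)
  E (east): blocked, stay at (row=1, col=5)
  S (south): blocked, stay at (row=1, col=5)
  S (south): blocked, stay at (row=1, col=5)
  W (west): blocked, stay at (row=1, col=5)
  N (north): (row=1, col=5) -> (row=0, col=5)
  W (west): (row=0, col=5) -> (row=0, col=4)
  E (east): (row=0, col=4) -> (row=0, col=5)
  W (west): (row=0, col=5) -> (row=0, col=4)
  [×4]N (north): blocked, stay at (row=0, col=4)
Final: (row=0, col=4)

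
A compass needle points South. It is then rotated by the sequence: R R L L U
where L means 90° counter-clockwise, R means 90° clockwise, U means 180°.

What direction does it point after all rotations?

Start: South
  R (right (90° clockwise)) -> West
  R (right (90° clockwise)) -> North
  L (left (90° counter-clockwise)) -> West
  L (left (90° counter-clockwise)) -> South
  U (U-turn (180°)) -> North
Final: North

Answer: Final heading: North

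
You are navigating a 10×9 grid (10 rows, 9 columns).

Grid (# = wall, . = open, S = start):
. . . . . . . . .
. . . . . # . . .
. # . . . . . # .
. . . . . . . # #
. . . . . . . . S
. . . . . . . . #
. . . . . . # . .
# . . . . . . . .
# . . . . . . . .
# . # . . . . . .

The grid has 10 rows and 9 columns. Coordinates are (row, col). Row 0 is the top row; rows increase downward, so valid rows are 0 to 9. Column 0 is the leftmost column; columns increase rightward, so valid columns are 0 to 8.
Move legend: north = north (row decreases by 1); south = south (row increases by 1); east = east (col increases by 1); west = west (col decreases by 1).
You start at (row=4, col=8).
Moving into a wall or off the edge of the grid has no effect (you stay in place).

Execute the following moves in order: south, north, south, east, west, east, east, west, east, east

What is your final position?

Answer: Final position: (row=4, col=8)

Derivation:
Start: (row=4, col=8)
  south (south): blocked, stay at (row=4, col=8)
  north (north): blocked, stay at (row=4, col=8)
  south (south): blocked, stay at (row=4, col=8)
  east (east): blocked, stay at (row=4, col=8)
  west (west): (row=4, col=8) -> (row=4, col=7)
  east (east): (row=4, col=7) -> (row=4, col=8)
  east (east): blocked, stay at (row=4, col=8)
  west (west): (row=4, col=8) -> (row=4, col=7)
  east (east): (row=4, col=7) -> (row=4, col=8)
  east (east): blocked, stay at (row=4, col=8)
Final: (row=4, col=8)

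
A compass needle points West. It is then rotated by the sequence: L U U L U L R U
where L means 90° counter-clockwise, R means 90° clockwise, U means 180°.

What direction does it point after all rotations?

Start: West
  L (left (90° counter-clockwise)) -> South
  U (U-turn (180°)) -> North
  U (U-turn (180°)) -> South
  L (left (90° counter-clockwise)) -> East
  U (U-turn (180°)) -> West
  L (left (90° counter-clockwise)) -> South
  R (right (90° clockwise)) -> West
  U (U-turn (180°)) -> East
Final: East

Answer: Final heading: East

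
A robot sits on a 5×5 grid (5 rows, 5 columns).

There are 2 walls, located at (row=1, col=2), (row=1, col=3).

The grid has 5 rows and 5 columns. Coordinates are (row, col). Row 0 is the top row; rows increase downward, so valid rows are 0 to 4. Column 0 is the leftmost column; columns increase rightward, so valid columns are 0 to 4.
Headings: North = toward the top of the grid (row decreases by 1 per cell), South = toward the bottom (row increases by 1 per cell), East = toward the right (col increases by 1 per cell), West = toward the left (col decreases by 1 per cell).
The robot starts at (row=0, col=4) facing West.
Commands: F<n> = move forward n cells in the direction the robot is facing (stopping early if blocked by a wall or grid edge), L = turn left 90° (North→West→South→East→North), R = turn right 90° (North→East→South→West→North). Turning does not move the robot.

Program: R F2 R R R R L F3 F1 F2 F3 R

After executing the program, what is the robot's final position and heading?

Answer: Final position: (row=0, col=0), facing North

Derivation:
Start: (row=0, col=4), facing West
  R: turn right, now facing North
  F2: move forward 0/2 (blocked), now at (row=0, col=4)
  R: turn right, now facing East
  R: turn right, now facing South
  R: turn right, now facing West
  R: turn right, now facing North
  L: turn left, now facing West
  F3: move forward 3, now at (row=0, col=1)
  F1: move forward 1, now at (row=0, col=0)
  F2: move forward 0/2 (blocked), now at (row=0, col=0)
  F3: move forward 0/3 (blocked), now at (row=0, col=0)
  R: turn right, now facing North
Final: (row=0, col=0), facing North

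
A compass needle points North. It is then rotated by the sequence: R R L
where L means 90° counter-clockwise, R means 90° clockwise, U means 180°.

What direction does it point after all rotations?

Answer: Final heading: East

Derivation:
Start: North
  R (right (90° clockwise)) -> East
  R (right (90° clockwise)) -> South
  L (left (90° counter-clockwise)) -> East
Final: East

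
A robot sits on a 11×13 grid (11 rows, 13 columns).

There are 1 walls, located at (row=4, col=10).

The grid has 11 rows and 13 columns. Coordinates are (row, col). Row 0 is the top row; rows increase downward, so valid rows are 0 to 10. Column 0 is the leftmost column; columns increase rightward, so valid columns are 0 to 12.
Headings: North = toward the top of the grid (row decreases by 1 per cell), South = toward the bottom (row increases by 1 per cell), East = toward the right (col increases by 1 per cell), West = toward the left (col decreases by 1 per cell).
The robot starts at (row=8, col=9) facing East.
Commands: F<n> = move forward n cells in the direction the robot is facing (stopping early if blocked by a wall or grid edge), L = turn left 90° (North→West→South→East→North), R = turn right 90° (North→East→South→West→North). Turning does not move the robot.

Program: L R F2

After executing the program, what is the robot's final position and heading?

Answer: Final position: (row=8, col=11), facing East

Derivation:
Start: (row=8, col=9), facing East
  L: turn left, now facing North
  R: turn right, now facing East
  F2: move forward 2, now at (row=8, col=11)
Final: (row=8, col=11), facing East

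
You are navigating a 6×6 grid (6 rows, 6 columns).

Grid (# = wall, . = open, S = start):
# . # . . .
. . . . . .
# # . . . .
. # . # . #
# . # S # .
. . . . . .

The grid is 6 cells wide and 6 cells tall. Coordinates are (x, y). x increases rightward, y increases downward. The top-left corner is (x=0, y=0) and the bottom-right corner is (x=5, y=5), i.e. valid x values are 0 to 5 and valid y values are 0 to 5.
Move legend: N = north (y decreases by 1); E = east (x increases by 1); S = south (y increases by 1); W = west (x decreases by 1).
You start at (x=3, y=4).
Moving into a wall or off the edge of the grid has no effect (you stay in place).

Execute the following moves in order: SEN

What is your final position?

Answer: Final position: (x=4, y=5)

Derivation:
Start: (x=3, y=4)
  S (south): (x=3, y=4) -> (x=3, y=5)
  E (east): (x=3, y=5) -> (x=4, y=5)
  N (north): blocked, stay at (x=4, y=5)
Final: (x=4, y=5)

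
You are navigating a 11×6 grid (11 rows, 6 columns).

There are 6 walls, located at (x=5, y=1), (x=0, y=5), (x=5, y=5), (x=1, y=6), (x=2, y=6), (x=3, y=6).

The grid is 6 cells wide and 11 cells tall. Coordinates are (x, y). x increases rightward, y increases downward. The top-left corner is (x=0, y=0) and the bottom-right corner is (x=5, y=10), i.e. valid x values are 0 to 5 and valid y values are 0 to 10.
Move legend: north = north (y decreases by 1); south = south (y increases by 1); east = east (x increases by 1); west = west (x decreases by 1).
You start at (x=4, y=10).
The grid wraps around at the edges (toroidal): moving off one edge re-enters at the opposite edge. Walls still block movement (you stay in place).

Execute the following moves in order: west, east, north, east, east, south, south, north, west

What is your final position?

Start: (x=4, y=10)
  west (west): (x=4, y=10) -> (x=3, y=10)
  east (east): (x=3, y=10) -> (x=4, y=10)
  north (north): (x=4, y=10) -> (x=4, y=9)
  east (east): (x=4, y=9) -> (x=5, y=9)
  east (east): (x=5, y=9) -> (x=0, y=9)
  south (south): (x=0, y=9) -> (x=0, y=10)
  south (south): (x=0, y=10) -> (x=0, y=0)
  north (north): (x=0, y=0) -> (x=0, y=10)
  west (west): (x=0, y=10) -> (x=5, y=10)
Final: (x=5, y=10)

Answer: Final position: (x=5, y=10)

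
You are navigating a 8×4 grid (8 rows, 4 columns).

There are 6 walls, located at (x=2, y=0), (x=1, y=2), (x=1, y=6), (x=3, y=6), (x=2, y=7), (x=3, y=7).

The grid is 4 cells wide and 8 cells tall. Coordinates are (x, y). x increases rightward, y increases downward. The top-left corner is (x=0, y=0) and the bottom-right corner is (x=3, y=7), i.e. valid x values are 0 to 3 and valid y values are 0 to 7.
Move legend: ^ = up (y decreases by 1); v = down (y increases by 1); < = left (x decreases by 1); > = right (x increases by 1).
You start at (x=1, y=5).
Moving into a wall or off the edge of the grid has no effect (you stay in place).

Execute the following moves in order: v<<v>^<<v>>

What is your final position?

Answer: Final position: (x=0, y=6)

Derivation:
Start: (x=1, y=5)
  v (down): blocked, stay at (x=1, y=5)
  < (left): (x=1, y=5) -> (x=0, y=5)
  < (left): blocked, stay at (x=0, y=5)
  v (down): (x=0, y=5) -> (x=0, y=6)
  > (right): blocked, stay at (x=0, y=6)
  ^ (up): (x=0, y=6) -> (x=0, y=5)
  < (left): blocked, stay at (x=0, y=5)
  < (left): blocked, stay at (x=0, y=5)
  v (down): (x=0, y=5) -> (x=0, y=6)
  > (right): blocked, stay at (x=0, y=6)
  > (right): blocked, stay at (x=0, y=6)
Final: (x=0, y=6)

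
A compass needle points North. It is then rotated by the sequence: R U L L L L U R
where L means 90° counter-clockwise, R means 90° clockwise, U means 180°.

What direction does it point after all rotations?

Start: North
  R (right (90° clockwise)) -> East
  U (U-turn (180°)) -> West
  L (left (90° counter-clockwise)) -> South
  L (left (90° counter-clockwise)) -> East
  L (left (90° counter-clockwise)) -> North
  L (left (90° counter-clockwise)) -> West
  U (U-turn (180°)) -> East
  R (right (90° clockwise)) -> South
Final: South

Answer: Final heading: South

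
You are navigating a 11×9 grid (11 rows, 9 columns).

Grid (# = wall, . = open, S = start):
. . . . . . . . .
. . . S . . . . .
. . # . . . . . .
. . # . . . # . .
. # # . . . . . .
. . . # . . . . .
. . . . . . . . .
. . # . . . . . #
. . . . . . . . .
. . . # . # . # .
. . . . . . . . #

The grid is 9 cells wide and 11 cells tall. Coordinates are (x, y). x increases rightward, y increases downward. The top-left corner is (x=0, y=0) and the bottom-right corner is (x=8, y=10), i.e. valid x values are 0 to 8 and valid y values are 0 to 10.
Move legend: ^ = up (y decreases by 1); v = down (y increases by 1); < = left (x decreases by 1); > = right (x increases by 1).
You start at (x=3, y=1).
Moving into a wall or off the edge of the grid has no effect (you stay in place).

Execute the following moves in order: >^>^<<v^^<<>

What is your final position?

Start: (x=3, y=1)
  > (right): (x=3, y=1) -> (x=4, y=1)
  ^ (up): (x=4, y=1) -> (x=4, y=0)
  > (right): (x=4, y=0) -> (x=5, y=0)
  ^ (up): blocked, stay at (x=5, y=0)
  < (left): (x=5, y=0) -> (x=4, y=0)
  < (left): (x=4, y=0) -> (x=3, y=0)
  v (down): (x=3, y=0) -> (x=3, y=1)
  ^ (up): (x=3, y=1) -> (x=3, y=0)
  ^ (up): blocked, stay at (x=3, y=0)
  < (left): (x=3, y=0) -> (x=2, y=0)
  < (left): (x=2, y=0) -> (x=1, y=0)
  > (right): (x=1, y=0) -> (x=2, y=0)
Final: (x=2, y=0)

Answer: Final position: (x=2, y=0)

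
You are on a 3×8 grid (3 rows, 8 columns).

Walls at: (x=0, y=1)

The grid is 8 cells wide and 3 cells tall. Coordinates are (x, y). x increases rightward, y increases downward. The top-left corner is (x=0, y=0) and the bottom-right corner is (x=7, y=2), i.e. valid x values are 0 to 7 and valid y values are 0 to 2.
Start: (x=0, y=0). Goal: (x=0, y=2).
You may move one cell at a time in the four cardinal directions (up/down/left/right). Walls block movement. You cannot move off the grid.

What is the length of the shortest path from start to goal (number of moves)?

BFS from (x=0, y=0) until reaching (x=0, y=2):
  Distance 0: (x=0, y=0)
  Distance 1: (x=1, y=0)
  Distance 2: (x=2, y=0), (x=1, y=1)
  Distance 3: (x=3, y=0), (x=2, y=1), (x=1, y=2)
  Distance 4: (x=4, y=0), (x=3, y=1), (x=0, y=2), (x=2, y=2)  <- goal reached here
One shortest path (4 moves): (x=0, y=0) -> (x=1, y=0) -> (x=1, y=1) -> (x=1, y=2) -> (x=0, y=2)

Answer: Shortest path length: 4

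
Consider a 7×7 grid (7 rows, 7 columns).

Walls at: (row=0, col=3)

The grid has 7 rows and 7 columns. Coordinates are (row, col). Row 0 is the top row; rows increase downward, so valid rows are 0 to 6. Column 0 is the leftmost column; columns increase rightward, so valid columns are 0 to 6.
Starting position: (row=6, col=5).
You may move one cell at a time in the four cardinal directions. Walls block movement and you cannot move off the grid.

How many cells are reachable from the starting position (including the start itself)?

Answer: Reachable cells: 48

Derivation:
BFS flood-fill from (row=6, col=5):
  Distance 0: (row=6, col=5)
  Distance 1: (row=5, col=5), (row=6, col=4), (row=6, col=6)
  Distance 2: (row=4, col=5), (row=5, col=4), (row=5, col=6), (row=6, col=3)
  Distance 3: (row=3, col=5), (row=4, col=4), (row=4, col=6), (row=5, col=3), (row=6, col=2)
  Distance 4: (row=2, col=5), (row=3, col=4), (row=3, col=6), (row=4, col=3), (row=5, col=2), (row=6, col=1)
  Distance 5: (row=1, col=5), (row=2, col=4), (row=2, col=6), (row=3, col=3), (row=4, col=2), (row=5, col=1), (row=6, col=0)
  Distance 6: (row=0, col=5), (row=1, col=4), (row=1, col=6), (row=2, col=3), (row=3, col=2), (row=4, col=1), (row=5, col=0)
  Distance 7: (row=0, col=4), (row=0, col=6), (row=1, col=3), (row=2, col=2), (row=3, col=1), (row=4, col=0)
  Distance 8: (row=1, col=2), (row=2, col=1), (row=3, col=0)
  Distance 9: (row=0, col=2), (row=1, col=1), (row=2, col=0)
  Distance 10: (row=0, col=1), (row=1, col=0)
  Distance 11: (row=0, col=0)
Total reachable: 48 (grid has 48 open cells total)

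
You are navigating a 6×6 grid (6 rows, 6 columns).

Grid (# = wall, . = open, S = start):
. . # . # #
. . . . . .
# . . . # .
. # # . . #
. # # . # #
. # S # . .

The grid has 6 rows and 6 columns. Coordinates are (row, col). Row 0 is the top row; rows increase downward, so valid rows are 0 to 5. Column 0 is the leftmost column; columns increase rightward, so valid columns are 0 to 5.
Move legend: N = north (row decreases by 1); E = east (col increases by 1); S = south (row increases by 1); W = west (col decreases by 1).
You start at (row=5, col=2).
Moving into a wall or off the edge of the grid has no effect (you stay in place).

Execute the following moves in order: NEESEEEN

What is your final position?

Answer: Final position: (row=5, col=2)

Derivation:
Start: (row=5, col=2)
  N (north): blocked, stay at (row=5, col=2)
  E (east): blocked, stay at (row=5, col=2)
  E (east): blocked, stay at (row=5, col=2)
  S (south): blocked, stay at (row=5, col=2)
  [×3]E (east): blocked, stay at (row=5, col=2)
  N (north): blocked, stay at (row=5, col=2)
Final: (row=5, col=2)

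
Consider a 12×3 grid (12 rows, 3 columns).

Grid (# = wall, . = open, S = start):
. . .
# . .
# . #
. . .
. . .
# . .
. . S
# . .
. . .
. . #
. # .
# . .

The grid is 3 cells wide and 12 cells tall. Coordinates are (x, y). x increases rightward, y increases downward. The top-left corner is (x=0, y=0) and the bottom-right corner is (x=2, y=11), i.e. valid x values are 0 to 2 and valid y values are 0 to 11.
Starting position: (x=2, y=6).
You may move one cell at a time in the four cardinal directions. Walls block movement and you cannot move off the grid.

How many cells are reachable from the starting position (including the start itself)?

Answer: Reachable cells: 25

Derivation:
BFS flood-fill from (x=2, y=6):
  Distance 0: (x=2, y=6)
  Distance 1: (x=2, y=5), (x=1, y=6), (x=2, y=7)
  Distance 2: (x=2, y=4), (x=1, y=5), (x=0, y=6), (x=1, y=7), (x=2, y=8)
  Distance 3: (x=2, y=3), (x=1, y=4), (x=1, y=8)
  Distance 4: (x=1, y=3), (x=0, y=4), (x=0, y=8), (x=1, y=9)
  Distance 5: (x=1, y=2), (x=0, y=3), (x=0, y=9)
  Distance 6: (x=1, y=1), (x=0, y=10)
  Distance 7: (x=1, y=0), (x=2, y=1)
  Distance 8: (x=0, y=0), (x=2, y=0)
Total reachable: 25 (grid has 28 open cells total)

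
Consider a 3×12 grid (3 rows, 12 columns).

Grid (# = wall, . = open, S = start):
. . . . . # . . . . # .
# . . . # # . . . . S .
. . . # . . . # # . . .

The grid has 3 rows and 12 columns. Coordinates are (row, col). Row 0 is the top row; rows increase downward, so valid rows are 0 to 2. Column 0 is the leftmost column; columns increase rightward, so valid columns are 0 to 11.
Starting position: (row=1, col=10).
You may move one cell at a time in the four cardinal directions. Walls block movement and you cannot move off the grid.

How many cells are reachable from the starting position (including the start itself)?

Answer: Reachable cells: 17

Derivation:
BFS flood-fill from (row=1, col=10):
  Distance 0: (row=1, col=10)
  Distance 1: (row=1, col=9), (row=1, col=11), (row=2, col=10)
  Distance 2: (row=0, col=9), (row=0, col=11), (row=1, col=8), (row=2, col=9), (row=2, col=11)
  Distance 3: (row=0, col=8), (row=1, col=7)
  Distance 4: (row=0, col=7), (row=1, col=6)
  Distance 5: (row=0, col=6), (row=2, col=6)
  Distance 6: (row=2, col=5)
  Distance 7: (row=2, col=4)
Total reachable: 17 (grid has 28 open cells total)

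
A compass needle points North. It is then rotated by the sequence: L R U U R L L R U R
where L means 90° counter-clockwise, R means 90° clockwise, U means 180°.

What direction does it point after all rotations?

Answer: Final heading: West

Derivation:
Start: North
  L (left (90° counter-clockwise)) -> West
  R (right (90° clockwise)) -> North
  U (U-turn (180°)) -> South
  U (U-turn (180°)) -> North
  R (right (90° clockwise)) -> East
  L (left (90° counter-clockwise)) -> North
  L (left (90° counter-clockwise)) -> West
  R (right (90° clockwise)) -> North
  U (U-turn (180°)) -> South
  R (right (90° clockwise)) -> West
Final: West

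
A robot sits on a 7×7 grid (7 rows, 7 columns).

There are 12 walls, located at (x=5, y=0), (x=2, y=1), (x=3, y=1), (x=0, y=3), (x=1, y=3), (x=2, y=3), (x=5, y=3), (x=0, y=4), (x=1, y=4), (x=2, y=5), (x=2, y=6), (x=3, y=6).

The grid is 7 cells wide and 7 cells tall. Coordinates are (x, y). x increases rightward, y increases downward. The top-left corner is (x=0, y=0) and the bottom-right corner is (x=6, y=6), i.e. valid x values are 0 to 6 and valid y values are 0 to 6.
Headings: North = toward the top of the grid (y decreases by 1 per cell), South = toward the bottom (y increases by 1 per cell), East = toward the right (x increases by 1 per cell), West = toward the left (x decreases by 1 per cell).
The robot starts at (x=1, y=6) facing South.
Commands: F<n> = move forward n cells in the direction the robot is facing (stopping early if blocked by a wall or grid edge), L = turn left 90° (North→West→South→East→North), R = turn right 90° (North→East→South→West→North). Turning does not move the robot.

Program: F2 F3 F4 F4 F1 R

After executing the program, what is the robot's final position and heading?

Start: (x=1, y=6), facing South
  F2: move forward 0/2 (blocked), now at (x=1, y=6)
  F3: move forward 0/3 (blocked), now at (x=1, y=6)
  F4: move forward 0/4 (blocked), now at (x=1, y=6)
  F4: move forward 0/4 (blocked), now at (x=1, y=6)
  F1: move forward 0/1 (blocked), now at (x=1, y=6)
  R: turn right, now facing West
Final: (x=1, y=6), facing West

Answer: Final position: (x=1, y=6), facing West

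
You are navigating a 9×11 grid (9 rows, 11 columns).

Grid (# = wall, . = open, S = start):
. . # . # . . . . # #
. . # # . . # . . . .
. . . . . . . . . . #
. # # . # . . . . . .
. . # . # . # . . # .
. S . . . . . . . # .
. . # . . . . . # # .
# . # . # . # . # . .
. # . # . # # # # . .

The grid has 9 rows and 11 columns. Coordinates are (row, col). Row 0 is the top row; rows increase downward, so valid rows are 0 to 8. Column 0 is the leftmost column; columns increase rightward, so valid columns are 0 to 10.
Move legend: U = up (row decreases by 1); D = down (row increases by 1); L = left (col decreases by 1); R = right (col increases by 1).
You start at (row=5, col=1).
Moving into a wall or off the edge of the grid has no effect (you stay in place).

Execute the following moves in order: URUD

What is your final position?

Start: (row=5, col=1)
  U (up): (row=5, col=1) -> (row=4, col=1)
  R (right): blocked, stay at (row=4, col=1)
  U (up): blocked, stay at (row=4, col=1)
  D (down): (row=4, col=1) -> (row=5, col=1)
Final: (row=5, col=1)

Answer: Final position: (row=5, col=1)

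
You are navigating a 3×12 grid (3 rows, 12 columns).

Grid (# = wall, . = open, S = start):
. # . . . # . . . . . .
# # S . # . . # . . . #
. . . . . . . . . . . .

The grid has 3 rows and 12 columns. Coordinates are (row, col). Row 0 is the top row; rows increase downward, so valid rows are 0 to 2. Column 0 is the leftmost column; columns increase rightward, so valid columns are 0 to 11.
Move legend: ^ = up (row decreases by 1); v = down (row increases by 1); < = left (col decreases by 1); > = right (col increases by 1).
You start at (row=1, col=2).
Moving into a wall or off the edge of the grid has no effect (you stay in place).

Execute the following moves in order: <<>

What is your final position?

Start: (row=1, col=2)
  < (left): blocked, stay at (row=1, col=2)
  < (left): blocked, stay at (row=1, col=2)
  > (right): (row=1, col=2) -> (row=1, col=3)
Final: (row=1, col=3)

Answer: Final position: (row=1, col=3)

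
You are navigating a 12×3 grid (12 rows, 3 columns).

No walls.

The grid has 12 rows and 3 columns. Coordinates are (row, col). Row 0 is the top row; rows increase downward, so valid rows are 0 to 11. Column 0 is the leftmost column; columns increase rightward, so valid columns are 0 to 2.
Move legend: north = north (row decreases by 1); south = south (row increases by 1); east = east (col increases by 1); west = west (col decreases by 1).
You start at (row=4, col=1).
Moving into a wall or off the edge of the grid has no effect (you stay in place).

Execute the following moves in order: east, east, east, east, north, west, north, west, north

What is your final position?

Start: (row=4, col=1)
  east (east): (row=4, col=1) -> (row=4, col=2)
  [×3]east (east): blocked, stay at (row=4, col=2)
  north (north): (row=4, col=2) -> (row=3, col=2)
  west (west): (row=3, col=2) -> (row=3, col=1)
  north (north): (row=3, col=1) -> (row=2, col=1)
  west (west): (row=2, col=1) -> (row=2, col=0)
  north (north): (row=2, col=0) -> (row=1, col=0)
Final: (row=1, col=0)

Answer: Final position: (row=1, col=0)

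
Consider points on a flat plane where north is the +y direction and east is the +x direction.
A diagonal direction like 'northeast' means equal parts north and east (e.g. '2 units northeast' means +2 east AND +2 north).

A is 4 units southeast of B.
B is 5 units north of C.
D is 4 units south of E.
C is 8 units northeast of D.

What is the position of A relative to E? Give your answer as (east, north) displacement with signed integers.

Answer: A is at (east=12, north=5) relative to E.

Derivation:
Place E at the origin (east=0, north=0).
  D is 4 units south of E: delta (east=+0, north=-4); D at (east=0, north=-4).
  C is 8 units northeast of D: delta (east=+8, north=+8); C at (east=8, north=4).
  B is 5 units north of C: delta (east=+0, north=+5); B at (east=8, north=9).
  A is 4 units southeast of B: delta (east=+4, north=-4); A at (east=12, north=5).
Therefore A relative to E: (east=12, north=5).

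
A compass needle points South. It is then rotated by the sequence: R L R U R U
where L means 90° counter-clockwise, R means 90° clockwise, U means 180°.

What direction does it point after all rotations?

Start: South
  R (right (90° clockwise)) -> West
  L (left (90° counter-clockwise)) -> South
  R (right (90° clockwise)) -> West
  U (U-turn (180°)) -> East
  R (right (90° clockwise)) -> South
  U (U-turn (180°)) -> North
Final: North

Answer: Final heading: North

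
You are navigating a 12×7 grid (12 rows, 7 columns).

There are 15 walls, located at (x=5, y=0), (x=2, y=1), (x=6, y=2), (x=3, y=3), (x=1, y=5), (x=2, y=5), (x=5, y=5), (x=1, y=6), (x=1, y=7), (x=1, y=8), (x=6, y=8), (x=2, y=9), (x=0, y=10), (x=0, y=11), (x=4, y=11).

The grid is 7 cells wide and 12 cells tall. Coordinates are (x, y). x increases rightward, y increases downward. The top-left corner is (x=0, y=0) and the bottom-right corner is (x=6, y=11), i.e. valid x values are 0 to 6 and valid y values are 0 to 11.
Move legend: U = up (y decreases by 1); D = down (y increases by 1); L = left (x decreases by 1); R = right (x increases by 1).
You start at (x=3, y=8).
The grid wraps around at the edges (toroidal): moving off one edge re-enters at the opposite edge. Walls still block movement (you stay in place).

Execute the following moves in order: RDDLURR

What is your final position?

Answer: Final position: (x=5, y=9)

Derivation:
Start: (x=3, y=8)
  R (right): (x=3, y=8) -> (x=4, y=8)
  D (down): (x=4, y=8) -> (x=4, y=9)
  D (down): (x=4, y=9) -> (x=4, y=10)
  L (left): (x=4, y=10) -> (x=3, y=10)
  U (up): (x=3, y=10) -> (x=3, y=9)
  R (right): (x=3, y=9) -> (x=4, y=9)
  R (right): (x=4, y=9) -> (x=5, y=9)
Final: (x=5, y=9)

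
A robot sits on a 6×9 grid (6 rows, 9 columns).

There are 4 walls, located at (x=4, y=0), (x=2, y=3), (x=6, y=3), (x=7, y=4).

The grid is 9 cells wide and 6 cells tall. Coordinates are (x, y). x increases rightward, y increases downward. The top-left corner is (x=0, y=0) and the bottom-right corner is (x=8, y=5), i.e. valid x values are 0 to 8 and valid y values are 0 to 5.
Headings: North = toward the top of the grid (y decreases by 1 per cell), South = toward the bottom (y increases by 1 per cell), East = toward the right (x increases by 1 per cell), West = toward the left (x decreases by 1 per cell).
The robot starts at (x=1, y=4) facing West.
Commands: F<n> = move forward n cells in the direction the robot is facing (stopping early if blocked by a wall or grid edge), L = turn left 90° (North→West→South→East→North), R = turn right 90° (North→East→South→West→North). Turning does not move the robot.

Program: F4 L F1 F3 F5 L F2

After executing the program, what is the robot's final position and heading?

Answer: Final position: (x=2, y=5), facing East

Derivation:
Start: (x=1, y=4), facing West
  F4: move forward 1/4 (blocked), now at (x=0, y=4)
  L: turn left, now facing South
  F1: move forward 1, now at (x=0, y=5)
  F3: move forward 0/3 (blocked), now at (x=0, y=5)
  F5: move forward 0/5 (blocked), now at (x=0, y=5)
  L: turn left, now facing East
  F2: move forward 2, now at (x=2, y=5)
Final: (x=2, y=5), facing East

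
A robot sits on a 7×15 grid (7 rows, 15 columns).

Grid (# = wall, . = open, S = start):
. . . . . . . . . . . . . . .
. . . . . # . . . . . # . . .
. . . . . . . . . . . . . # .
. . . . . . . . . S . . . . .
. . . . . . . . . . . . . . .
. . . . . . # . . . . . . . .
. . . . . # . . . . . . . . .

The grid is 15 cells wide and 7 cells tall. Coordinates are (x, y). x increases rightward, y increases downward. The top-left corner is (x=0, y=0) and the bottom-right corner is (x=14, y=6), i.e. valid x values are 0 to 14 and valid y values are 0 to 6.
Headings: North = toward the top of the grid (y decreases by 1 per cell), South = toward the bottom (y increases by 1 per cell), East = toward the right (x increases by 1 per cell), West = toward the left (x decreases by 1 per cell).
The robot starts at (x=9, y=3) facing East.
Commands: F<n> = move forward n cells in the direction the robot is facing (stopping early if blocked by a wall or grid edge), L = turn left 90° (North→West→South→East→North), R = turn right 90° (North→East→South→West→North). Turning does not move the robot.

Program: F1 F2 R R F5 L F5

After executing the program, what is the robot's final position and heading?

Answer: Final position: (x=7, y=6), facing South

Derivation:
Start: (x=9, y=3), facing East
  F1: move forward 1, now at (x=10, y=3)
  F2: move forward 2, now at (x=12, y=3)
  R: turn right, now facing South
  R: turn right, now facing West
  F5: move forward 5, now at (x=7, y=3)
  L: turn left, now facing South
  F5: move forward 3/5 (blocked), now at (x=7, y=6)
Final: (x=7, y=6), facing South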